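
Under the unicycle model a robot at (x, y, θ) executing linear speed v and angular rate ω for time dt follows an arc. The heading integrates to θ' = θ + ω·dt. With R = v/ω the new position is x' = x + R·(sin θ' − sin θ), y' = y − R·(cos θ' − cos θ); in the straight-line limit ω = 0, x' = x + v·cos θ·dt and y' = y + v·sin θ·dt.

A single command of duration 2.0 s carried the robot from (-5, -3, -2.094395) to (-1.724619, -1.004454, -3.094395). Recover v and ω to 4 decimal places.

Δθ = -3.094395 − -2.094395 = -1.000000
ω = Δθ/dt = -1.000000/2.0 = -0.5000
R = Δx/(sin θ' − sin θ) = 4.0000
v = R·ω = 4.0000·-0.5000 = -2.0000

v = -2.0000, ω = -0.5000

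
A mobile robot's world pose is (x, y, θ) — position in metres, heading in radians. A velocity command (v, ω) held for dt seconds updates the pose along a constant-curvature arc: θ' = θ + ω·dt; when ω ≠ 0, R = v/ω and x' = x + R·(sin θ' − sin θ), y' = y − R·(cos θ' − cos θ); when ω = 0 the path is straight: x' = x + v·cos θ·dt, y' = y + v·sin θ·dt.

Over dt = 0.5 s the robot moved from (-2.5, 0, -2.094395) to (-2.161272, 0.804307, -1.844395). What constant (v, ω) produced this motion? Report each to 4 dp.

Δθ = -1.844395 − -2.094395 = 0.250000
ω = Δθ/dt = 0.250000/0.5 = 0.5000
R = −Δy/(cos θ' − cos θ) = -3.5000
v = R·ω = -3.5000·0.5000 = -1.7500

v = -1.7500, ω = 0.5000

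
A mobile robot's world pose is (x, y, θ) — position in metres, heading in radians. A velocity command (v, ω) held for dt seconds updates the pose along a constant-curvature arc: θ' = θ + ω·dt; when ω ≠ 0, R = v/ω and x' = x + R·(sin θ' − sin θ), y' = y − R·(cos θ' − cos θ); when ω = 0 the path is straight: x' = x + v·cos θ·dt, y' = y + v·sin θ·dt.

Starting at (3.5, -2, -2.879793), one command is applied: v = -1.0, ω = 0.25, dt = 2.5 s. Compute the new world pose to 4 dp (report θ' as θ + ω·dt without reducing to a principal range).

θ' = -2.8798 + 0.25·2.5 = -2.2548
R = v/ω = -1.0/0.25 = -4.0000
x' = 3.5 + -4.0000·(sin -2.2548 − sin -2.8798) = 5.5649
y' = -2 − -4.0000·(cos -2.2548 − cos -2.8798) = -0.6639

(5.5649, -0.6639, -2.2548)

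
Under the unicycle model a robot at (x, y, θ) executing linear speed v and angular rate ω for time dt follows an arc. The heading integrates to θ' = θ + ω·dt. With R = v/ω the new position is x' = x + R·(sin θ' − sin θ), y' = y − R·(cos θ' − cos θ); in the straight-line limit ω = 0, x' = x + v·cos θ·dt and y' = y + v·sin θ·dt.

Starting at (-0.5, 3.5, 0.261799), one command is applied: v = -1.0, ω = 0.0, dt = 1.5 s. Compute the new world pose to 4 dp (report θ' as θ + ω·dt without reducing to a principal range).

(-1.9489, 3.1118, 0.2618)

θ' = 0.2618 + 0.0·1.5 = 0.2618
ω = 0 → straight: x' = -0.5 + -1.0·cos(0.2618)·1.5 = -1.9489
y' = 3.5 + -1.0·sin(0.2618)·1.5 = 3.1118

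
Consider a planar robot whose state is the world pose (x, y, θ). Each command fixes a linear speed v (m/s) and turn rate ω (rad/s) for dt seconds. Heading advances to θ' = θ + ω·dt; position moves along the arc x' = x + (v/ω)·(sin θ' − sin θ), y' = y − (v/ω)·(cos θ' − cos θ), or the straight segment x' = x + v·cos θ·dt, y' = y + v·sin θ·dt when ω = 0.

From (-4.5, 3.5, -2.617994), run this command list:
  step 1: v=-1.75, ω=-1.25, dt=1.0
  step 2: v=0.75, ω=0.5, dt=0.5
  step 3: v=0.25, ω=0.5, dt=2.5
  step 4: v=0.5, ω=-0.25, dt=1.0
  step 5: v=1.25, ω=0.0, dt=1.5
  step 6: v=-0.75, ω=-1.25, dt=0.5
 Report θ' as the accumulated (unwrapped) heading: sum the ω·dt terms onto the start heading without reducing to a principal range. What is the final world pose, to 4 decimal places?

step 1: θ'=-3.8680 (R=1.4000) → pose (-2.8701, 3.3342, -3.8680)
step 2: θ'=-3.6180 (R=1.5000) → pose (-3.1785, 3.5458, -3.6180)
step 3: θ'=-2.3680 (R=0.5000) → pose (-3.7572, 3.4592, -2.3680)
step 4: θ'=-2.6180 (R=-2.0000) → pose (-4.1546, 3.1579, -2.6180)
step 5: θ'=-2.6180 (straight) → pose (-5.7784, 2.2204, -2.6180)
step 6: θ'=-3.2430 (R=0.6000) → pose (-5.4177, 2.2977, -3.2430)

(-5.4177, 2.2977, -3.2430)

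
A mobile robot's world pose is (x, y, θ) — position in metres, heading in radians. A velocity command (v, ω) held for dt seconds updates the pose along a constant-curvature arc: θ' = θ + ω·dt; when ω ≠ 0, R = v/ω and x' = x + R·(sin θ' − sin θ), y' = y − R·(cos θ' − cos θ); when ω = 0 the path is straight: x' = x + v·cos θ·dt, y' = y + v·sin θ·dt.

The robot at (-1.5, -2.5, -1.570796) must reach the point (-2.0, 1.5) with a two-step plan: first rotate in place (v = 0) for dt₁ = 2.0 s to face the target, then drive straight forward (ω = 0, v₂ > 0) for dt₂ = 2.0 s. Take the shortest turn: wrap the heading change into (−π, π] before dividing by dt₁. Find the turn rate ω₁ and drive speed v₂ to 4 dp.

heading to target = atan2(1.5−-2.5, -2−-1.5) = 1.6952
Δθ = wrap(1.6952 − -1.5708) = -3.0172; ω₁ = Δθ/dt₁ = -1.5086
distance = √((-2−-1.5)² + (1.5−-2.5)²) = 4.0311; v₂ = distance/dt₂ = 2.0156

ω₁ = -1.5086, v₂ = 2.0156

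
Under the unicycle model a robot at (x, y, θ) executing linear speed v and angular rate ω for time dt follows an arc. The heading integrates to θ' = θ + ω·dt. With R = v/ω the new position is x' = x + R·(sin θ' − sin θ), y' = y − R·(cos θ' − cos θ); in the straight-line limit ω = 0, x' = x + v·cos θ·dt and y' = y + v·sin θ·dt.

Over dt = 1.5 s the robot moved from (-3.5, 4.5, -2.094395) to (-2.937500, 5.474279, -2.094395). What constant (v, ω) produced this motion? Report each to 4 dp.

v = -0.7500, ω = 0.0000

Δθ = -2.094395 − -2.094395 = 0.000000
ω = Δθ/dt = 0.000000/1.5 = 0.0000
ω = 0 → v = (Δx·cos θ + Δy·sin θ)/dt = -0.7500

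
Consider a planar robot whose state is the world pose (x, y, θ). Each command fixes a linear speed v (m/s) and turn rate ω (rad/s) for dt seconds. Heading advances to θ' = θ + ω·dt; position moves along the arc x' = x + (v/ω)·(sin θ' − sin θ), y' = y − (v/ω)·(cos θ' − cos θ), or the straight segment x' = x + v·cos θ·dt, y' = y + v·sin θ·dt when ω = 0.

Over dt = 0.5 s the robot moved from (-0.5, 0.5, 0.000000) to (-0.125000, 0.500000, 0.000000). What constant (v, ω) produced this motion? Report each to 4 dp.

Δθ = 0.000000 − 0.000000 = 0.000000
ω = Δθ/dt = 0.000000/0.5 = 0.0000
ω = 0 → v = (Δx·cos θ + Δy·sin θ)/dt = 0.7500

v = 0.7500, ω = 0.0000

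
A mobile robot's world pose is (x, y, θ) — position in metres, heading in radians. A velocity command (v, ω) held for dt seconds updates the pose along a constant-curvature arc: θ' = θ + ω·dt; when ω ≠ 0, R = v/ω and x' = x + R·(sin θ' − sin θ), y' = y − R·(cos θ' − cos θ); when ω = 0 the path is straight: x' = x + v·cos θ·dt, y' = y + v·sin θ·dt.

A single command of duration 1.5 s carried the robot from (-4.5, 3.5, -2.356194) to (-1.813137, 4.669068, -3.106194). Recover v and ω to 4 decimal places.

Δθ = -3.106194 − -2.356194 = -0.750000
ω = Δθ/dt = -0.750000/1.5 = -0.5000
R = Δx/(sin θ' − sin θ) = 4.0000
v = R·ω = 4.0000·-0.5000 = -2.0000

v = -2.0000, ω = -0.5000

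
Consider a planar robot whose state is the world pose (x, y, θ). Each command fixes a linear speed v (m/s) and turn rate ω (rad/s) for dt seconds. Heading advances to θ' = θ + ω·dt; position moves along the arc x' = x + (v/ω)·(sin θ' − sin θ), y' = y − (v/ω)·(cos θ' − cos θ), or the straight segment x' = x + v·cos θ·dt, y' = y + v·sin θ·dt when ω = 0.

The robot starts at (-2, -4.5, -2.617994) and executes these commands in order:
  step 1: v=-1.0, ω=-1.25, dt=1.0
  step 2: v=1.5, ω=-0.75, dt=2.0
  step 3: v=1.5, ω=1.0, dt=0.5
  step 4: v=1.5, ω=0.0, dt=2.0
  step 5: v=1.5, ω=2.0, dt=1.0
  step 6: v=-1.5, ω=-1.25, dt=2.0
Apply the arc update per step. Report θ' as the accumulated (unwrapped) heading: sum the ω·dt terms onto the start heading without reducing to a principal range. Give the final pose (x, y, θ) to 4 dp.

step 1: θ'=-3.8680 (R=0.8000) → pose (-1.0687, -4.5948, -3.8680)
step 2: θ'=-5.3680 (R=-2.0000) → pose (-1.3256, -1.8803, -5.3680)
step 3: θ'=-4.8680 (R=1.5000) → pose (-1.0328, -1.1984, -4.8680)
step 4: θ'=-4.8680 (straight) → pose (-0.5679, 1.7654, -4.8680)
step 5: θ'=-2.8680 (R=0.7500) → pose (-1.5114, 2.6037, -2.8680)
step 6: θ'=-5.3680 (R=1.2000) → pose (-0.2360, 0.7168, -5.3680)

(-0.2360, 0.7168, -5.3680)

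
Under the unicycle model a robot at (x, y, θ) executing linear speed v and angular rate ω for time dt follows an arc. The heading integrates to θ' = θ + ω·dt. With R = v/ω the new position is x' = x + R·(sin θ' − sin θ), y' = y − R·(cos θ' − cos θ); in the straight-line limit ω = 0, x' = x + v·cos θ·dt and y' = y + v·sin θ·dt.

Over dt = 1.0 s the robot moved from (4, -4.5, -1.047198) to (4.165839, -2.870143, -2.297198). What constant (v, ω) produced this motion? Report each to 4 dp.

v = -1.7500, ω = -1.2500

Δθ = -2.297198 − -1.047198 = -1.250000
ω = Δθ/dt = -1.250000/1.0 = -1.2500
R = −Δy/(cos θ' − cos θ) = 1.4000
v = R·ω = 1.4000·-1.2500 = -1.7500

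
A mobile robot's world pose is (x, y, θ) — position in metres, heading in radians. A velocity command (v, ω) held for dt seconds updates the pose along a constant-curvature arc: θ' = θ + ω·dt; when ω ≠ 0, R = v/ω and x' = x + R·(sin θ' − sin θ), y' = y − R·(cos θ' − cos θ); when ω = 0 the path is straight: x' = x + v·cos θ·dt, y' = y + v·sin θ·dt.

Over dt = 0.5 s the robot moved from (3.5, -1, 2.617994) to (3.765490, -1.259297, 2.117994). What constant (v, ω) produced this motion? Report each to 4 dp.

v = -0.7500, ω = -1.0000

Δθ = 2.117994 − 2.617994 = -0.500000
ω = Δθ/dt = -0.500000/0.5 = -1.0000
R = Δx/(sin θ' − sin θ) = 0.7500
v = R·ω = 0.7500·-1.0000 = -0.7500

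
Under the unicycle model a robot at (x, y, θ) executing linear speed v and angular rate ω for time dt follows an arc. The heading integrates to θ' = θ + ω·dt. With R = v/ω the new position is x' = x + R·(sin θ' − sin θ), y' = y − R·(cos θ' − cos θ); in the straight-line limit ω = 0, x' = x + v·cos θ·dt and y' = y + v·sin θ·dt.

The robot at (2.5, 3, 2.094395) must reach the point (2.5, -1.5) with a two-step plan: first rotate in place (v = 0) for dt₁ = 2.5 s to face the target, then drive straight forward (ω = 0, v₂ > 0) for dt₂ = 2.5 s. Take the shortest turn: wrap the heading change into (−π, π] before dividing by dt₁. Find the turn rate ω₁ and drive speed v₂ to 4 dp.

heading to target = atan2(-1.5−3, 2.5−2.5) = -1.5708
Δθ = wrap(-1.5708 − 2.0944) = 2.6180; ω₁ = Δθ/dt₁ = 1.0472
distance = √((2.5−2.5)² + (-1.5−3)²) = 4.5000; v₂ = distance/dt₂ = 1.8000

ω₁ = 1.0472, v₂ = 1.8000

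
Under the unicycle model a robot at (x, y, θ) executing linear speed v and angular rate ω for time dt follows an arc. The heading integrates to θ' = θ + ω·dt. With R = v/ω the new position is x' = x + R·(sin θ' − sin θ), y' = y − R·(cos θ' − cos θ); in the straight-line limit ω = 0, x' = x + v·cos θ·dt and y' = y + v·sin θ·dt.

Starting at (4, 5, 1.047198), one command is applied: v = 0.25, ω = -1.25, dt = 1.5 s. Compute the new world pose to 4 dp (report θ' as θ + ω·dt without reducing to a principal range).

θ' = 1.0472 + -1.25·1.5 = -0.8278
R = v/ω = 0.25/-1.25 = -0.2000
x' = 4 + -0.2000·(sin -0.8278 − sin 1.0472) = 4.3205
y' = 5 − -0.2000·(cos -0.8278 − cos 1.0472) = 5.0353

(4.3205, 5.0353, -0.8278)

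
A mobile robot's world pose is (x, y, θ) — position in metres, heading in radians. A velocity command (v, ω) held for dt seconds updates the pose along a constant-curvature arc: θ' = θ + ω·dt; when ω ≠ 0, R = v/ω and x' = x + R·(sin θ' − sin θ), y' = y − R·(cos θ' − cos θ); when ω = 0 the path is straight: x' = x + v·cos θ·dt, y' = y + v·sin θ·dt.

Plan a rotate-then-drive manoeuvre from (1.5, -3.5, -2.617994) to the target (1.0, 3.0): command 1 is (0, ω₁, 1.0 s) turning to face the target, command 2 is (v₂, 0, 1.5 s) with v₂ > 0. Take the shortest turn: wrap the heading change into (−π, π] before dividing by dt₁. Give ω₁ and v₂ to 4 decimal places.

heading to target = atan2(3−-3.5, 1−1.5) = 1.6476
Δθ = wrap(1.6476 − -2.6180) = -2.0176; ω₁ = Δθ/dt₁ = -2.0176
distance = √((1−1.5)² + (3−-3.5)²) = 6.5192; v₂ = distance/dt₂ = 4.3461

ω₁ = -2.0176, v₂ = 4.3461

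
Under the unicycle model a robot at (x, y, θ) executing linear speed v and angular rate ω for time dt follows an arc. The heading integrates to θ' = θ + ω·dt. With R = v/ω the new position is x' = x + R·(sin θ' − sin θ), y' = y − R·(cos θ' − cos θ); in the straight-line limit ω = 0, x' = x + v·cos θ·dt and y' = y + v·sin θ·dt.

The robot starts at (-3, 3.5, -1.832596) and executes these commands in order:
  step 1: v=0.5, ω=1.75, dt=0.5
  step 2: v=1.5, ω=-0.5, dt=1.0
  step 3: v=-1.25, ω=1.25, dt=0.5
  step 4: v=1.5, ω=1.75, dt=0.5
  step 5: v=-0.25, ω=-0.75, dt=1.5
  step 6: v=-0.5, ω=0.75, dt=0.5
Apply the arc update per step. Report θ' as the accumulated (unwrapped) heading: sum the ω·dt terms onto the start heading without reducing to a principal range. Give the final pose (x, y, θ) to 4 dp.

step 1: θ'=-0.9576 (R=0.2857) → pose (-2.9577, 3.2616, -0.9576)
step 2: θ'=-1.4576 (R=-3.0000) → pose (-2.4303, 1.8740, -1.4576)
step 3: θ'=-0.8326 (R=-1.0000) → pose (-2.6842, 2.4340, -0.8326)
step 4: θ'=0.0424 (R=0.8571) → pose (-2.0139, 2.1545, 0.0424)
step 5: θ'=-1.0826 (R=0.3333) → pose (-2.3224, 2.3312, -1.0826)
step 6: θ'=-0.7076 (R=-0.6667) → pose (-2.4779, 2.5251, -0.7076)

(-2.4779, 2.5251, -0.7076)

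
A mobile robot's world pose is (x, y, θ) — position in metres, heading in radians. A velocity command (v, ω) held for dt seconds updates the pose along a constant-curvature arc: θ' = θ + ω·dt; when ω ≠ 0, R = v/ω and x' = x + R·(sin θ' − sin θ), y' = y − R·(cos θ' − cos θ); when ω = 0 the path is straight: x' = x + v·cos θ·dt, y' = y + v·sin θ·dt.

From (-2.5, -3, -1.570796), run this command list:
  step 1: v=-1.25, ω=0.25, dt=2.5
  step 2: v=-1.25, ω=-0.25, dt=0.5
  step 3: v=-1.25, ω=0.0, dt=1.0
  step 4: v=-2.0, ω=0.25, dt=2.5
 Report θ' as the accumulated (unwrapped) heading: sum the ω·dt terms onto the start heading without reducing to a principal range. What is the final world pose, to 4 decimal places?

(-7.9488, 4.9336, -0.4458)

step 1: θ'=-0.9458 (R=-5.0000) → pose (-3.4452, -0.0745, -0.9458)
step 2: θ'=-1.0708 (R=5.0000) → pose (-3.7783, 0.4538, -1.0708)
step 3: θ'=-1.0708 (straight) → pose (-4.3776, 1.5508, -1.0708)
step 4: θ'=-0.4458 (R=-8.0000) → pose (-7.9488, 4.9336, -0.4458)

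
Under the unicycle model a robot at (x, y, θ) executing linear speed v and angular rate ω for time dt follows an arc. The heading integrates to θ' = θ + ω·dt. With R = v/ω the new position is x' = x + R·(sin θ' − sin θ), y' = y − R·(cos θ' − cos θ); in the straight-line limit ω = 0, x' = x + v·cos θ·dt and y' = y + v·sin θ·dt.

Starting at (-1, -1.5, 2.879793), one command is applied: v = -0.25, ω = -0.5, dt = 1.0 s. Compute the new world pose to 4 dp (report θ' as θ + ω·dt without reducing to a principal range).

(-0.7843, -1.6212, 2.3798)

θ' = 2.8798 + -0.5·1.0 = 2.3798
R = v/ω = -0.25/-0.5 = 0.5000
x' = -1 + 0.5000·(sin 2.3798 − sin 2.8798) = -0.7843
y' = -1.5 − 0.5000·(cos 2.3798 − cos 2.8798) = -1.6212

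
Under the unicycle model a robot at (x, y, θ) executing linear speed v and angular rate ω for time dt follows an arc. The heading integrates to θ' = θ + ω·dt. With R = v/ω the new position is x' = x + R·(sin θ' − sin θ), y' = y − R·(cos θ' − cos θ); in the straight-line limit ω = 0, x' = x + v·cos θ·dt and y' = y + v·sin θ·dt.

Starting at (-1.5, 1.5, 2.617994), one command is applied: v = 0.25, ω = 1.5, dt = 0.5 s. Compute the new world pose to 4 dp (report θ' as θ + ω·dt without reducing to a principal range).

(-1.6207, 1.5181, 3.3680)

θ' = 2.6180 + 1.5·0.5 = 3.3680
R = v/ω = 0.25/1.5 = 0.1667
x' = -1.5 + 0.1667·(sin 3.3680 − sin 2.6180) = -1.6207
y' = 1.5 − 0.1667·(cos 3.3680 − cos 2.6180) = 1.5181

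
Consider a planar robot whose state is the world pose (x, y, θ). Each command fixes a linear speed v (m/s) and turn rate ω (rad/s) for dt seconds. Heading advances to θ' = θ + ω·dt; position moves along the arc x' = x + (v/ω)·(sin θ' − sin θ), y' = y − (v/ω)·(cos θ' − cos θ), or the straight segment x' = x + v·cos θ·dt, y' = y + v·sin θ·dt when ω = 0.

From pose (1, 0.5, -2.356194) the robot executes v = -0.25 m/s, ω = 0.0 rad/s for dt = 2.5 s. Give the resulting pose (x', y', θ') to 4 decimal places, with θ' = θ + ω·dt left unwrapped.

(1.4419, 0.9419, -2.3562)

θ' = -2.3562 + 0.0·2.5 = -2.3562
ω = 0 → straight: x' = 1 + -0.25·cos(-2.3562)·2.5 = 1.4419
y' = 0.5 + -0.25·sin(-2.3562)·2.5 = 0.9419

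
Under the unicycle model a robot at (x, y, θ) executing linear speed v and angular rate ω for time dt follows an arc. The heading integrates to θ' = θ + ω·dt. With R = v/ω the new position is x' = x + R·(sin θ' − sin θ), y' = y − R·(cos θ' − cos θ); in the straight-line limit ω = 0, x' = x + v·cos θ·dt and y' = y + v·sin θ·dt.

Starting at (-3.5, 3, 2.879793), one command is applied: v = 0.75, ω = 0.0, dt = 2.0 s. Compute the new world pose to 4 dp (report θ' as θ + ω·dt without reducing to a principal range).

θ' = 2.8798 + 0.0·2.0 = 2.8798
ω = 0 → straight: x' = -3.5 + 0.75·cos(2.8798)·2.0 = -4.9489
y' = 3 + 0.75·sin(2.8798)·2.0 = 3.3882

(-4.9489, 3.3882, 2.8798)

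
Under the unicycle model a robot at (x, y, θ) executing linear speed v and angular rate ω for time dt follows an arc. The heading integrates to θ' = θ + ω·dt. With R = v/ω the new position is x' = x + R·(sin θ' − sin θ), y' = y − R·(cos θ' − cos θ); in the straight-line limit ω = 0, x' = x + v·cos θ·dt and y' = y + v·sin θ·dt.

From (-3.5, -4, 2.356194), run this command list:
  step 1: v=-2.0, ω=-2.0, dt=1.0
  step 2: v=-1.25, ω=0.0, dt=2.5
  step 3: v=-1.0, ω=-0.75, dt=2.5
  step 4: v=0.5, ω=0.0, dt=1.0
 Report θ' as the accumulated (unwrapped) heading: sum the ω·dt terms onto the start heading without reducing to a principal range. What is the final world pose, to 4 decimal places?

(-8.5577, -6.0530, -1.5188)

step 1: θ'=0.3562 (R=1.0000) → pose (-3.8584, -5.6443, 0.3562)
step 2: θ'=0.3562 (straight) → pose (-6.7872, -6.7341, 0.3562)
step 3: θ'=-1.5188 (R=1.3333) → pose (-8.5837, -5.5537, -1.5188)
step 4: θ'=-1.5188 (straight) → pose (-8.5577, -6.0530, -1.5188)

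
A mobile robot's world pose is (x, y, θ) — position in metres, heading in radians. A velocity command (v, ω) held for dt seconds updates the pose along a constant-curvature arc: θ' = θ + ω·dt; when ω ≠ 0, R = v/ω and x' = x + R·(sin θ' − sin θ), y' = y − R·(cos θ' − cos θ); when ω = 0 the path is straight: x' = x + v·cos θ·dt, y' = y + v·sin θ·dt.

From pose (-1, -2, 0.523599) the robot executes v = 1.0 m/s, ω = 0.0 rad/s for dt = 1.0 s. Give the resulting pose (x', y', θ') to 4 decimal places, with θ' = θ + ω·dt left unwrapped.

(-0.1340, -1.5000, 0.5236)

θ' = 0.5236 + 0.0·1.0 = 0.5236
ω = 0 → straight: x' = -1 + 1.0·cos(0.5236)·1.0 = -0.1340
y' = -2 + 1.0·sin(0.5236)·1.0 = -1.5000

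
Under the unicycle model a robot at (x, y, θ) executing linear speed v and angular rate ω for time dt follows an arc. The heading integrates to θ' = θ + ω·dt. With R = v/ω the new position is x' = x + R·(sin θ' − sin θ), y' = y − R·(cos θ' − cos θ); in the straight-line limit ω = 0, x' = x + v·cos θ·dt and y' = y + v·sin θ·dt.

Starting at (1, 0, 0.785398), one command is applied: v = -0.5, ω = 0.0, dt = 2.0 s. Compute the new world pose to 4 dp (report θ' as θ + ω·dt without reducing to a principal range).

(0.2929, -0.7071, 0.7854)

θ' = 0.7854 + 0.0·2.0 = 0.7854
ω = 0 → straight: x' = 1 + -0.5·cos(0.7854)·2.0 = 0.2929
y' = 0 + -0.5·sin(0.7854)·2.0 = -0.7071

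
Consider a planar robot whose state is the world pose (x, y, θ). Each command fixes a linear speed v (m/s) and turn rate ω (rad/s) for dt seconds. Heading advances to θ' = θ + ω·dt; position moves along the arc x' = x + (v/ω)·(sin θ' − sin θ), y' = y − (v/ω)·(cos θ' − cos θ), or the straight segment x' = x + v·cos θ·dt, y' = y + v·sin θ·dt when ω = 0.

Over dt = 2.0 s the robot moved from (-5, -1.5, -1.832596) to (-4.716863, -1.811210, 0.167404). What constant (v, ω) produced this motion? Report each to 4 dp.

Δθ = 0.167404 − -1.832596 = 2.000000
ω = Δθ/dt = 2.000000/2.0 = 1.0000
R = −Δy/(cos θ' − cos θ) = 0.2500
v = R·ω = 0.2500·1.0000 = 0.2500

v = 0.2500, ω = 1.0000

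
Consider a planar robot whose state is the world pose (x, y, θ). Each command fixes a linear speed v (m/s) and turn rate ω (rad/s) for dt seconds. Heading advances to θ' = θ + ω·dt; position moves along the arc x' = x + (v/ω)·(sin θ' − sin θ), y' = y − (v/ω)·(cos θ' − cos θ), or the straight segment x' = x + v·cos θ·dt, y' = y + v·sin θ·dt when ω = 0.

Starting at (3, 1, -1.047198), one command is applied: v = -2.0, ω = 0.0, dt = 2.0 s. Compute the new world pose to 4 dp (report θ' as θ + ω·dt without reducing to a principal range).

θ' = -1.0472 + 0.0·2.0 = -1.0472
ω = 0 → straight: x' = 3 + -2.0·cos(-1.0472)·2.0 = 1.0000
y' = 1 + -2.0·sin(-1.0472)·2.0 = 4.4641

(1.0000, 4.4641, -1.0472)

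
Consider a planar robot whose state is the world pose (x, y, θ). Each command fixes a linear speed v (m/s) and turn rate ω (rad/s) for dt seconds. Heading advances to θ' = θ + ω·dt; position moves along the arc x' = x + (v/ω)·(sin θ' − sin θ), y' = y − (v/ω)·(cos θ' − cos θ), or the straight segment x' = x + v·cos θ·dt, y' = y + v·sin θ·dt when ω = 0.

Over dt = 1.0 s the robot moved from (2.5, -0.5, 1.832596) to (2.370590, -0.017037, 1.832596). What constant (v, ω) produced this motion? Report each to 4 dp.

Δθ = 1.832596 − 1.832596 = 0.000000
ω = Δθ/dt = 0.000000/1.0 = 0.0000
ω = 0 → v = (Δx·cos θ + Δy·sin θ)/dt = 0.5000

v = 0.5000, ω = 0.0000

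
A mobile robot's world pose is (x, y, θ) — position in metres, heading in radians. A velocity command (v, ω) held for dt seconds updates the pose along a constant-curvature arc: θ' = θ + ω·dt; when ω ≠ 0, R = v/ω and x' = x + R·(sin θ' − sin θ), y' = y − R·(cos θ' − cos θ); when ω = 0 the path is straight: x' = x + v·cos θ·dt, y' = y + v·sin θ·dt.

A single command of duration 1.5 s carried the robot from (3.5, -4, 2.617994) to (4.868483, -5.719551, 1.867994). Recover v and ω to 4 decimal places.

v = -1.5000, ω = -0.5000

Δθ = 1.867994 − 2.617994 = -0.750000
ω = Δθ/dt = -0.750000/1.5 = -0.5000
R = −Δy/(cos θ' − cos θ) = 3.0000
v = R·ω = 3.0000·-0.5000 = -1.5000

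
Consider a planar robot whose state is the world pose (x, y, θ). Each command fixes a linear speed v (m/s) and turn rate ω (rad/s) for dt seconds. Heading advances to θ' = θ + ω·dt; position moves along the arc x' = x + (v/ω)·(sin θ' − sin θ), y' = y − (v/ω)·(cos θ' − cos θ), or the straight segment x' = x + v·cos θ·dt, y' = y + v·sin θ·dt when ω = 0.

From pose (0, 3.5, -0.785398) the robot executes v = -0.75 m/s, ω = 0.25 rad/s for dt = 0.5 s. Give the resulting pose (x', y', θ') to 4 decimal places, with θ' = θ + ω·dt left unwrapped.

(-0.2810, 3.7479, -0.6604)

θ' = -0.7854 + 0.25·0.5 = -0.6604
R = v/ω = -0.75/0.25 = -3.0000
x' = 0 + -3.0000·(sin -0.6604 − sin -0.7854) = -0.2810
y' = 3.5 − -3.0000·(cos -0.6604 − cos -0.7854) = 3.7479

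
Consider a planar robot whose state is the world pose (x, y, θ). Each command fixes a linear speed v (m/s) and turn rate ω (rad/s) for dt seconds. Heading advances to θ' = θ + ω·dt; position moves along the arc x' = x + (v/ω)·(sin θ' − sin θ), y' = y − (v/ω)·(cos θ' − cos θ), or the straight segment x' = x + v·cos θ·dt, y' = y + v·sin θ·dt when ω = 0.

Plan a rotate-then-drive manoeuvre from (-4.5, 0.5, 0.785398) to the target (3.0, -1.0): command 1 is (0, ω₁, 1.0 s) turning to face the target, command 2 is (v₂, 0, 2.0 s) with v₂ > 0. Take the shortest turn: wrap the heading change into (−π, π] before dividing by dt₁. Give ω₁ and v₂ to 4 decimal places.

heading to target = atan2(-1−0.5, 3−-4.5) = -0.1974
Δθ = wrap(-0.1974 − 0.7854) = -0.9828; ω₁ = Δθ/dt₁ = -0.9828
distance = √((3−-4.5)² + (-1−0.5)²) = 7.6485; v₂ = distance/dt₂ = 3.8243

ω₁ = -0.9828, v₂ = 3.8243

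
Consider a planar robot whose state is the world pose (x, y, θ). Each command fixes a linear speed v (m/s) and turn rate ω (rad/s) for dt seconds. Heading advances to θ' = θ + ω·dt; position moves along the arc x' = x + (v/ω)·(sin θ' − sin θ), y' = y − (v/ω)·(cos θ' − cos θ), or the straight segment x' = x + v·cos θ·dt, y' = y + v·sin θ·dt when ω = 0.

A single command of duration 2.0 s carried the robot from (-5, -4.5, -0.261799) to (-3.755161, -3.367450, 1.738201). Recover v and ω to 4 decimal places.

Δθ = 1.738201 − -0.261799 = 2.000000
ω = Δθ/dt = 2.000000/2.0 = 1.0000
R = Δx/(sin θ' − sin θ) = 1.0000
v = R·ω = 1.0000·1.0000 = 1.0000

v = 1.0000, ω = 1.0000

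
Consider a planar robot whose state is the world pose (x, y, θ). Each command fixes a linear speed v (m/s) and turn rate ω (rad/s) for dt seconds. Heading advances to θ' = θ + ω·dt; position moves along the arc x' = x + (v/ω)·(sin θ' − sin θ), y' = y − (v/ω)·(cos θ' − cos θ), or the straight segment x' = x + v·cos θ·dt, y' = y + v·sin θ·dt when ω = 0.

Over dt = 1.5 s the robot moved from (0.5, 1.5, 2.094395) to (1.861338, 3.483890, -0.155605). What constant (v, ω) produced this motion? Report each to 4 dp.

Δθ = -0.155605 − 2.094395 = -2.250000
ω = Δθ/dt = -2.250000/1.5 = -1.5000
R = −Δy/(cos θ' − cos θ) = -1.3333
v = R·ω = -1.3333·-1.5000 = 2.0000

v = 2.0000, ω = -1.5000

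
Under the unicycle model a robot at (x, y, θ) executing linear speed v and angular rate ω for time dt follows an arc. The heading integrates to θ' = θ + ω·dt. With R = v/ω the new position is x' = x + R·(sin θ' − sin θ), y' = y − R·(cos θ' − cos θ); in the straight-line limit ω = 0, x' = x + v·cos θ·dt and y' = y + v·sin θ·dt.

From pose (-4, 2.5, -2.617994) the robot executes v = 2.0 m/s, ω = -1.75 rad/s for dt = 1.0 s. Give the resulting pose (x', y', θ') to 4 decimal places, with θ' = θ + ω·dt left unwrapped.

(-5.6472, 3.1039, -4.3680)

θ' = -2.6180 + -1.75·1.0 = -4.3680
R = v/ω = 2.0/-1.75 = -1.1429
x' = -4 + -1.1429·(sin -4.3680 − sin -2.6180) = -5.6472
y' = 2.5 − -1.1429·(cos -4.3680 − cos -2.6180) = 3.1039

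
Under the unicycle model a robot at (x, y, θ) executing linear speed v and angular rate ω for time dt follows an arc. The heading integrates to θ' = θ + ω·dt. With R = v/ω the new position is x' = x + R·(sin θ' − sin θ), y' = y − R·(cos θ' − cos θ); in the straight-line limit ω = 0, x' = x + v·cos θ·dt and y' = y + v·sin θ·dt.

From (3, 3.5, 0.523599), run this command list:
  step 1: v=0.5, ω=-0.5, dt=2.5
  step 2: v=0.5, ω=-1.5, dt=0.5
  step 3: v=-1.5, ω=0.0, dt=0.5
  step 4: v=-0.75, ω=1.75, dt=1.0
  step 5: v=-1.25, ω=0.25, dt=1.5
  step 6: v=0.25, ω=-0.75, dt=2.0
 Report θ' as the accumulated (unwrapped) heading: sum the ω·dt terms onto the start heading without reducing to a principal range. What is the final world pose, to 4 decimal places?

step 1: θ'=-0.7264 (R=-1.0000) → pose (4.1642, 3.3815, -0.7264)
step 2: θ'=-1.4764 (R=-0.3333) → pose (4.2746, 3.1638, -1.4764)
step 3: θ'=-1.4764 (straight) → pose (4.2039, 3.9104, -1.4764)
step 4: θ'=0.2736 (R=-0.4286) → pose (3.6615, 4.2827, 0.2736)
step 5: θ'=0.6486 (R=-5.0000) → pose (1.9921, 3.4533, 0.6486)
step 6: θ'=-0.8514 (R=-0.3333) → pose (2.4442, 3.4073, -0.8514)

(2.4442, 3.4073, -0.8514)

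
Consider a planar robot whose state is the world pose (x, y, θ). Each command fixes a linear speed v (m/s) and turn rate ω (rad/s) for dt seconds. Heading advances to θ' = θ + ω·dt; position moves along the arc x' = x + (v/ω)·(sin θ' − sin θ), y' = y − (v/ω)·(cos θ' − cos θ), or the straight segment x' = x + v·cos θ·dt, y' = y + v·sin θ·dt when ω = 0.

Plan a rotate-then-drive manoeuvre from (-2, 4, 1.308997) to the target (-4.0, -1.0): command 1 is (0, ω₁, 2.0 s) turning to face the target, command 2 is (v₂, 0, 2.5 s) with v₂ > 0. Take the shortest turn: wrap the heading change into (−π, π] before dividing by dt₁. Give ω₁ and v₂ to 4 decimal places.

heading to target = atan2(-1−4, -4−-2) = -1.9513
Δθ = wrap(-1.9513 − 1.3090) = 3.0229; ω₁ = Δθ/dt₁ = 1.5114
distance = √((-4−-2)² + (-1−4)²) = 5.3852; v₂ = distance/dt₂ = 2.1541

ω₁ = 1.5114, v₂ = 2.1541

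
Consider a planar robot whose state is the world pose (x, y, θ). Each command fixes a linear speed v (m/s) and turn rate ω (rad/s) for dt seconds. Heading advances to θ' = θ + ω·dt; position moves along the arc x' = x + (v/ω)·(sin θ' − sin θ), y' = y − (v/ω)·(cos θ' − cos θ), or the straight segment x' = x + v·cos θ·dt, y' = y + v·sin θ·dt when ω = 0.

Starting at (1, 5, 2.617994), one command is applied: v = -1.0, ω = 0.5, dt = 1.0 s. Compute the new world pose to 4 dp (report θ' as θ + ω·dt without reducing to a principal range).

(1.9528, 4.7326, 3.1180)

θ' = 2.6180 + 0.5·1.0 = 3.1180
R = v/ω = -1.0/0.5 = -2.0000
x' = 1 + -2.0000·(sin 3.1180 − sin 2.6180) = 1.9528
y' = 5 − -2.0000·(cos 3.1180 − cos 2.6180) = 4.7326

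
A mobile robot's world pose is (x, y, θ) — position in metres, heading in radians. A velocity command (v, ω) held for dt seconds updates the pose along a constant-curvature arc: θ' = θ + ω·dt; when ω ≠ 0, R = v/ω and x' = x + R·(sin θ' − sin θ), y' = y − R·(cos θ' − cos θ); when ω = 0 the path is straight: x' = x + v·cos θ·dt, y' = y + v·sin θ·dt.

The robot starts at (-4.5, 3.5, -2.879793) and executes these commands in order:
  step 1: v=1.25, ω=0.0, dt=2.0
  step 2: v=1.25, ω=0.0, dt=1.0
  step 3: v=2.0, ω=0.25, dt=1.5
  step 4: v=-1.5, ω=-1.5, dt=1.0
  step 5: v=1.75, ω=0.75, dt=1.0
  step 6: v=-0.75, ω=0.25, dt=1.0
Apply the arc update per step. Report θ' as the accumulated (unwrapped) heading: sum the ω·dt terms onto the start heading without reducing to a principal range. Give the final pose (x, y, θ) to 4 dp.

(-10.2157, 1.8906, -3.0048)

step 1: θ'=-2.8798 (straight) → pose (-6.9148, 2.8530, -2.8798)
step 2: θ'=-2.8798 (straight) → pose (-8.1222, 2.5294, -2.8798)
step 3: θ'=-2.5048 (R=8.0000) → pose (-10.8087, 1.2340, -2.5048)
step 4: θ'=-4.0048 (R=1.0000) → pose (-9.4541, 1.0801, -4.0048)
step 5: θ'=-3.2548 (R=2.3333) → pose (-10.9637, 1.8818, -3.2548)
step 6: θ'=-3.0048 (R=-3.0000) → pose (-10.2157, 1.8906, -3.0048)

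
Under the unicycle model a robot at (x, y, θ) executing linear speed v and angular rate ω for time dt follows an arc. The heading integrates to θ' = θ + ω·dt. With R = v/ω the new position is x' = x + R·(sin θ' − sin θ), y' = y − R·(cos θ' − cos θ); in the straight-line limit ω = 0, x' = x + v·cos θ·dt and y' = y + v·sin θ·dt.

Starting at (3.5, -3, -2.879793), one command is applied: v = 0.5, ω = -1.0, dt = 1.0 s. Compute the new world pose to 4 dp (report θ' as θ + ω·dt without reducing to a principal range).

θ' = -2.8798 + -1.0·1.0 = -3.8798
R = v/ω = 0.5/-1.0 = -0.5000
x' = 3.5 + -0.5000·(sin -3.8798 − sin -2.8798) = 3.0341
y' = -3 − -0.5000·(cos -3.8798 − cos -2.8798) = -2.8869

(3.0341, -2.8869, -3.8798)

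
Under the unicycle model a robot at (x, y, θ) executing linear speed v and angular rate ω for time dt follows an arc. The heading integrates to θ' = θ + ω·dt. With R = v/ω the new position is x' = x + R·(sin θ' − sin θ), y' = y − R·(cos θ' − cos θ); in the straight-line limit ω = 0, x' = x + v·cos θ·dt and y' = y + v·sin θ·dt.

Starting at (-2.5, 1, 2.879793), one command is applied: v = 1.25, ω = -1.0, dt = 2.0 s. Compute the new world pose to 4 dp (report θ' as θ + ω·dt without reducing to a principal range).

θ' = 2.8798 + -1.0·2.0 = 0.8798
R = v/ω = 1.25/-1.0 = -1.2500
x' = -2.5 + -1.2500·(sin 0.8798 − sin 2.8798) = -3.1397
y' = 1 − -1.2500·(cos 0.8798 − cos 2.8798) = 3.0040

(-3.1397, 3.0040, 0.8798)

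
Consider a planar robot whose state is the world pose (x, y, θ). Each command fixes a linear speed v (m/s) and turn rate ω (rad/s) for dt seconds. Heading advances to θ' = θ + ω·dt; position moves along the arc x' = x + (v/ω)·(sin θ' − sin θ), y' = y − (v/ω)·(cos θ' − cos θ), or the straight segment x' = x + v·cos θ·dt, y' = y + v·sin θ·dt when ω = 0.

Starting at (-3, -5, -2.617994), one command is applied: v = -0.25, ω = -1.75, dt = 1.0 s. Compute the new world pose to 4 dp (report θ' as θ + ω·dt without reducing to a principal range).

θ' = -2.6180 + -1.75·1.0 = -4.3680
R = v/ω = -0.25/-1.75 = 0.1429
x' = -3 + 0.1429·(sin -4.3680 − sin -2.6180) = -2.7941
y' = -5 − 0.1429·(cos -4.3680 − cos -2.6180) = -5.0755

(-2.7941, -5.0755, -4.3680)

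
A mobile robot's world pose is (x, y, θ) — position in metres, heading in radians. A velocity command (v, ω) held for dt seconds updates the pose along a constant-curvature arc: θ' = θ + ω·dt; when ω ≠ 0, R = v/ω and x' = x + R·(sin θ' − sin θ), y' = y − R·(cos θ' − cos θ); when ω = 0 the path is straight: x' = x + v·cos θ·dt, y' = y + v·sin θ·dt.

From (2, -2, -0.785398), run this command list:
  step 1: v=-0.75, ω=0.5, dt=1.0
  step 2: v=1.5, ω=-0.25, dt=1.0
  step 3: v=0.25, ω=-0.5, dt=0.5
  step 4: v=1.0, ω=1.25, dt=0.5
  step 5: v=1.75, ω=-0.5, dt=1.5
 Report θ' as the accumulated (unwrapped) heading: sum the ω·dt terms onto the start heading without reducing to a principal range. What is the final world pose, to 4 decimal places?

step 1: θ'=-0.2854 (R=-1.5000) → pose (1.3616, -1.6213, -0.2854)
step 2: θ'=-0.5354 (R=-6.0000) → pose (2.7335, -2.2182, -0.5354)
step 3: θ'=-0.7854 (R=-0.5000) → pose (2.8320, -2.2947, -0.7854)
step 4: θ'=-0.1604 (R=0.8000) → pose (3.2699, -2.5188, -0.1604)
step 5: θ'=-0.9104 (R=-3.5000) → pose (5.4750, -3.8268, -0.9104)

(5.4750, -3.8268, -0.9104)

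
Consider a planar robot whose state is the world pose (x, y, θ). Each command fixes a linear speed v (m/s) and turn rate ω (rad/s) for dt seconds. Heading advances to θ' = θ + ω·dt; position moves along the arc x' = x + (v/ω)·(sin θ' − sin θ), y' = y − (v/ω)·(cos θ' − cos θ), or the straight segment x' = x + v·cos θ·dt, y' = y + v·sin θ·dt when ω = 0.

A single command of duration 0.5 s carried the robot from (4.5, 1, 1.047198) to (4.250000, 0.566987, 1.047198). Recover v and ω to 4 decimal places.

Δθ = 1.047198 − 1.047198 = 0.000000
ω = Δθ/dt = 0.000000/0.5 = 0.0000
ω = 0 → v = (Δx·cos θ + Δy·sin θ)/dt = -1.0000

v = -1.0000, ω = 0.0000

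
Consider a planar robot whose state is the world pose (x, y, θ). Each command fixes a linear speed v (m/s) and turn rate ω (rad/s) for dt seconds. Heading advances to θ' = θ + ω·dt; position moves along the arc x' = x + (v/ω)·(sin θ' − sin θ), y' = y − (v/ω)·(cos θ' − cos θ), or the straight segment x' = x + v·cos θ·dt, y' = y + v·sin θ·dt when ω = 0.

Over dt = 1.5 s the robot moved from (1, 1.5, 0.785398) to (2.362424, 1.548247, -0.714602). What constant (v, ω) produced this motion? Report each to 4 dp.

Δθ = -0.714602 − 0.785398 = -1.500000
ω = Δθ/dt = -1.500000/1.5 = -1.0000
R = Δx/(sin θ' − sin θ) = -1.0000
v = R·ω = -1.0000·-1.0000 = 1.0000

v = 1.0000, ω = -1.0000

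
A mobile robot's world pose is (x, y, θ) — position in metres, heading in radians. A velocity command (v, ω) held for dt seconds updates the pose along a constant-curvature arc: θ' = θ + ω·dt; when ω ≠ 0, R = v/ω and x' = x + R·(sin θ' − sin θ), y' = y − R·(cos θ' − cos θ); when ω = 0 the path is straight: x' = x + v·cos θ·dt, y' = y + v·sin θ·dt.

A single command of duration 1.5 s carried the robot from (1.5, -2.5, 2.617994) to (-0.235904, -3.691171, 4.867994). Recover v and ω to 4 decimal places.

Δθ = 4.867994 − 2.617994 = 2.250000
ω = Δθ/dt = 2.250000/1.5 = 1.5000
R = Δx/(sin θ' − sin θ) = 1.1667
v = R·ω = 1.1667·1.5000 = 1.7500

v = 1.7500, ω = 1.5000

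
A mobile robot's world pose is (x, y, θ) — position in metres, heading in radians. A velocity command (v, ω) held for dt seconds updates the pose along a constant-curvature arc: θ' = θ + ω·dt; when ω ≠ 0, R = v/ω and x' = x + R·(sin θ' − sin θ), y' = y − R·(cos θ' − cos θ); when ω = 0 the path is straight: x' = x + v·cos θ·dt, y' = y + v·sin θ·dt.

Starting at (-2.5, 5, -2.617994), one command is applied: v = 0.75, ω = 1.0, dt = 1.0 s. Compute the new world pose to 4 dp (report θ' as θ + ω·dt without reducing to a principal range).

θ' = -2.6180 + 1.0·1.0 = -1.6180
R = v/ω = 0.75/1.0 = 0.7500
x' = -2.5 + 0.7500·(sin -1.6180 − sin -2.6180) = -2.8742
y' = 5 − 0.7500·(cos -1.6180 − cos -2.6180) = 4.3859

(-2.8742, 4.3859, -1.6180)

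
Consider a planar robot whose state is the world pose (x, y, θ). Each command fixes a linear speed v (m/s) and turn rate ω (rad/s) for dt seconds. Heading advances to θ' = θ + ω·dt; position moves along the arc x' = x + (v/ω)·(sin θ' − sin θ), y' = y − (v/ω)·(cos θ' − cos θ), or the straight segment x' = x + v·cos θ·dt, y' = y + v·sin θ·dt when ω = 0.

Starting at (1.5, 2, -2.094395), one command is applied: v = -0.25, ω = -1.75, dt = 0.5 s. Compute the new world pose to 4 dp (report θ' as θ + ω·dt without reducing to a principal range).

(1.5992, 2.0693, -2.9694)

θ' = -2.0944 + -1.75·0.5 = -2.9694
R = v/ω = -0.25/-1.75 = 0.1429
x' = 1.5 + 0.1429·(sin -2.9694 − sin -2.0944) = 1.5992
y' = 2 − 0.1429·(cos -2.9694 − cos -2.0944) = 2.0693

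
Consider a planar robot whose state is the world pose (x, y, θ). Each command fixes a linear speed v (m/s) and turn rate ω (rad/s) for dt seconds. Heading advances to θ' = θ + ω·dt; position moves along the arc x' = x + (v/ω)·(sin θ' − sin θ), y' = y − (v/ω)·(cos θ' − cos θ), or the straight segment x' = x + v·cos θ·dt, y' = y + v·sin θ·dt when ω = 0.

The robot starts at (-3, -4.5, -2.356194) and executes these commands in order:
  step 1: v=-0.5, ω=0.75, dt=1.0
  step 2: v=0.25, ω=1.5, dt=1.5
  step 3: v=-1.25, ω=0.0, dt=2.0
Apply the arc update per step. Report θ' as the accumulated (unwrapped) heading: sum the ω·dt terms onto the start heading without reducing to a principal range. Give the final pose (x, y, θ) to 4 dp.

(-4.5381, -5.6920, 0.6438)

step 1: θ'=-1.6062 (R=-0.6667) → pose (-2.8052, -4.0522, -1.6062)
step 2: θ'=0.6438 (R=0.1667) → pose (-2.5386, -4.1914, 0.6438)
step 3: θ'=0.6438 (straight) → pose (-4.5381, -5.6920, 0.6438)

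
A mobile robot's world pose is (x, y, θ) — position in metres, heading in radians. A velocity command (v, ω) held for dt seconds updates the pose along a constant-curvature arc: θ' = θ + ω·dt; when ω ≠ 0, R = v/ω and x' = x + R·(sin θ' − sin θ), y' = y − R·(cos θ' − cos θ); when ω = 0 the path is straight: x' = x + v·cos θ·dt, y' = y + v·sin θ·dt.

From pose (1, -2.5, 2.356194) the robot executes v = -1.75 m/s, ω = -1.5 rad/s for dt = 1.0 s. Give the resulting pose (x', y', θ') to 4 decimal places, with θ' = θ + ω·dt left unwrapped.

θ' = 2.3562 + -1.5·1.0 = 0.8562
R = v/ω = -1.75/-1.5 = 1.1667
x' = 1 + 1.1667·(sin 0.8562 − sin 2.3562) = 1.0563
y' = -2.5 − 1.1667·(cos 0.8562 − cos 2.3562) = -4.0895

(1.0563, -4.0895, 0.8562)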